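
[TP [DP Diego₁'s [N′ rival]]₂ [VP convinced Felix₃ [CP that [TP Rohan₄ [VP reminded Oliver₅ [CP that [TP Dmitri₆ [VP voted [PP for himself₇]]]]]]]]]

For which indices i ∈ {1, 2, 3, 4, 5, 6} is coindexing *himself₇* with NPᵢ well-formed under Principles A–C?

{6}

*himself* is an anaphor, so Principle A applies: it must be bound in its binding domain.
Binding domain of *himself₇*: the embedded TP, whose subject is Dmitri₆.
*Diego₁* does not c-command the anaphor → cannot bind it.
*[Diego₁'s rival]₂* c-commands the anaphor but is outside its binding domain → cannot satisfy Principle A.
*Felix₃* c-commands the anaphor but is outside its binding domain → cannot satisfy Principle A.
*Rohan₄* c-commands the anaphor but is outside its binding domain → cannot satisfy Principle A.
*Oliver₅* c-commands the anaphor but is outside its binding domain → cannot satisfy Principle A.
*Dmitri₆* c-commands the anaphor within its binding domain → licit binder.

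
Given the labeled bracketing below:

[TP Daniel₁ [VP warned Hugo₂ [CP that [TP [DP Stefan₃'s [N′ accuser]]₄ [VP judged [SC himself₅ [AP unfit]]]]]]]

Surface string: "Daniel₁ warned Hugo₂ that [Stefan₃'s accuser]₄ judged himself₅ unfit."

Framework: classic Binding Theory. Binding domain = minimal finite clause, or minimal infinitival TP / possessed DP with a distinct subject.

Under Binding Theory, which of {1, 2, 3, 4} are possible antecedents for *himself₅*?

*himself* is an anaphor, so Principle A applies: it must be bound in its binding domain.
Binding domain of *himself₅*: the embedded TP, whose subject is [Stefan₃'s accuser]₄.
*Daniel₁* c-commands the anaphor but is outside its binding domain → cannot satisfy Principle A.
*Hugo₂* c-commands the anaphor but is outside its binding domain → cannot satisfy Principle A.
*Stefan₃* does not c-command the anaphor → cannot bind it.
*[Stefan₃'s accuser]₄* c-commands the anaphor within its binding domain → licit binder.

{4}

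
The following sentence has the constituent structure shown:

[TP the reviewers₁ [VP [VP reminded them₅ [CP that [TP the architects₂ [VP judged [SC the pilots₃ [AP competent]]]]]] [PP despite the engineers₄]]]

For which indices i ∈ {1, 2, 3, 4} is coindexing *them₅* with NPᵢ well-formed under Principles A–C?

*them* is a pronoun, so Principle B applies: it must be free in its binding domain.
Binding domain of *them₅*: the matrix TP, whose subject is the reviewers₁.
*the reviewers₁* c-commands the pronoun within its binding domain → coindexation would violate Principle B.
*the architects₂*: the pronoun c-commands this R-expression → coindexation would violate Principle C on *the architects₂*.
*the pilots₃*: the pronoun c-commands this R-expression → coindexation would violate Principle C on *the pilots₃*.
*the engineers₄* and the pronoun do not c-command one another → neither Principle B nor Principle C is at stake; coindexation permitted.

{4}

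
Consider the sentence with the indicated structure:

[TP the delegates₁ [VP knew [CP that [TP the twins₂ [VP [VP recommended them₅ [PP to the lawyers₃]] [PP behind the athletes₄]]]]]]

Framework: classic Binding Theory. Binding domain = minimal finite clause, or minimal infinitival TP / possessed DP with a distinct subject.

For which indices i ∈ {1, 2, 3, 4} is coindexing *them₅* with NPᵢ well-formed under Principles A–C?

*them* is a pronoun, so Principle B applies: it must be free in its binding domain.
Binding domain of *them₅*: the embedded TP, whose subject is the twins₂.
*the delegates₁* c-commands the pronoun but from outside its binding domain, and is not c-commanded by it → coindexation permitted.
*the twins₂* c-commands the pronoun within its binding domain → coindexation would violate Principle B.
*the lawyers₃*: the pronoun c-commands this R-expression → coindexation would violate Principle C on *the lawyers₃*.
*the athletes₄* and the pronoun do not c-command one another → neither Principle B nor Principle C is at stake; coindexation permitted.

{1, 4}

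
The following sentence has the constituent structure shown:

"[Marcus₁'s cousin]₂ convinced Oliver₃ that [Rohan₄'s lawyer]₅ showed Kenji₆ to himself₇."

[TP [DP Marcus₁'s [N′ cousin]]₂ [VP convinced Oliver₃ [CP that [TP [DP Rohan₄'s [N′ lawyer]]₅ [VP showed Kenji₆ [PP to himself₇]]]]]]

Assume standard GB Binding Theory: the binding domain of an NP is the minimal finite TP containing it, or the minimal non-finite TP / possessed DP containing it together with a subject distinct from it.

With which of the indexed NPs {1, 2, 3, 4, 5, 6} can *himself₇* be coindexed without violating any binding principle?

*himself* is an anaphor, so Principle A applies: it must be bound in its binding domain.
Binding domain of *himself₇*: the embedded TP, whose subject is [Rohan₄'s lawyer]₅.
*Marcus₁* does not c-command the anaphor → cannot bind it.
*[Marcus₁'s cousin]₂* c-commands the anaphor but is outside its binding domain → cannot satisfy Principle A.
*Oliver₃* c-commands the anaphor but is outside its binding domain → cannot satisfy Principle A.
*Rohan₄* does not c-command the anaphor → cannot bind it.
*[Rohan₄'s lawyer]₅* c-commands the anaphor within its binding domain → licit binder.
*Kenji₆* c-commands the anaphor within its binding domain → licit binder.

{5, 6}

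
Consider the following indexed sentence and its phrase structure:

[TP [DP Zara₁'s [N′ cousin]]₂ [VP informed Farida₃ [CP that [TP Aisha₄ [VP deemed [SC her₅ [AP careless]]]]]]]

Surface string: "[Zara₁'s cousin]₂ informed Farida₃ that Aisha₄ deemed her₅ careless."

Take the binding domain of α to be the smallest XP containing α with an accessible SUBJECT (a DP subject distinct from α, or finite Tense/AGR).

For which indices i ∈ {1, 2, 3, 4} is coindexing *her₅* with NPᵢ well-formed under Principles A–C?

*her* is a pronoun, so Principle B applies: it must be free in its binding domain.
Binding domain of *her₅*: the embedded TP, whose subject is Aisha₄.
*Zara₁* and the pronoun do not c-command one another → neither Principle B nor Principle C is at stake; coindexation permitted.
*[Zara₁'s cousin]₂* c-commands the pronoun but from outside its binding domain, and is not c-commanded by it → coindexation permitted.
*Farida₃* c-commands the pronoun but from outside its binding domain, and is not c-commanded by it → coindexation permitted.
*Aisha₄* c-commands the pronoun within its binding domain → coindexation would violate Principle B.

{1, 2, 3}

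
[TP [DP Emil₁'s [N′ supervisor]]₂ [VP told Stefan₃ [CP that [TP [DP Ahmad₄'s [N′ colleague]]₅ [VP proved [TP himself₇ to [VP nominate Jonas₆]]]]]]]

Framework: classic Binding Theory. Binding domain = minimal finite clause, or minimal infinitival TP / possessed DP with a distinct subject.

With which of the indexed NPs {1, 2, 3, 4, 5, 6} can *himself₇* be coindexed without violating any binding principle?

*himself* is an anaphor, so Principle A applies: it must be bound in its binding domain.
Binding domain of *himself₇*: the embedded TP, whose subject is [Ahmad₄'s colleague]₅.
*Emil₁* does not c-command the anaphor → cannot bind it.
*[Emil₁'s supervisor]₂* c-commands the anaphor but is outside its binding domain → cannot satisfy Principle A.
*Stefan₃* c-commands the anaphor but is outside its binding domain → cannot satisfy Principle A.
*Ahmad₄* does not c-command the anaphor → cannot bind it.
*[Ahmad₄'s colleague]₅* c-commands the anaphor within its binding domain → licit binder.
*Jonas₆* does not c-command the anaphor → cannot bind it.

{5}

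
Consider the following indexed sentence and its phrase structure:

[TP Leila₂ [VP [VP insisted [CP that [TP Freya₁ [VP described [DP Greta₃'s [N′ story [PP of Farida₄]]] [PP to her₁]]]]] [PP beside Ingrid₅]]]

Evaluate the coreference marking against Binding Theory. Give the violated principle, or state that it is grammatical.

Principle B

The two coindexed NPs are *Freya₁* and *her₁*.
*her₁* is a pronoun. Its binding domain is the embedded TP, whose subject is Freya₁.
*Freya₁* c-commands it within that domain and carries the same index.
The pronoun is locally bound → Principle B violation.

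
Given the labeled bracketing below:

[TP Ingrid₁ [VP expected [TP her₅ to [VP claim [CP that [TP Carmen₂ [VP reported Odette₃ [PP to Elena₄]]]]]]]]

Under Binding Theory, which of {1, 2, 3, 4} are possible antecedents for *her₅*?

*her* is a pronoun, so Principle B applies: it must be free in its binding domain.
Binding domain of *her₅*: the matrix TP, whose subject is Ingrid₁.
*Ingrid₁* c-commands the pronoun within its binding domain → coindexation would violate Principle B.
*Carmen₂*: the pronoun c-commands this R-expression → coindexation would violate Principle C on *Carmen₂*.
*Odette₃*: the pronoun c-commands this R-expression → coindexation would violate Principle C on *Odette₃*.
*Elena₄*: the pronoun c-commands this R-expression → coindexation would violate Principle C on *Elena₄*.

none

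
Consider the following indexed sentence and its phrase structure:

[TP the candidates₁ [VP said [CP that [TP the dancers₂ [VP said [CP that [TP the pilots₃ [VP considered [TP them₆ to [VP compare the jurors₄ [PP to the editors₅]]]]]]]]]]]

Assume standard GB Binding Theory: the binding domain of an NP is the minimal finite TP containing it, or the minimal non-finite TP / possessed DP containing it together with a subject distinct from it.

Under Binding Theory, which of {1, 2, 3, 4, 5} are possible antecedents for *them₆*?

*them* is a pronoun, so Principle B applies: it must be free in its binding domain.
Binding domain of *them₆*: the embedded TP, whose subject is the pilots₃.
*the candidates₁* c-commands the pronoun but from outside its binding domain, and is not c-commanded by it → coindexation permitted.
*the dancers₂* c-commands the pronoun but from outside its binding domain, and is not c-commanded by it → coindexation permitted.
*the pilots₃* c-commands the pronoun within its binding domain → coindexation would violate Principle B.
*the jurors₄*: the pronoun c-commands this R-expression → coindexation would violate Principle C on *the jurors₄*.
*the editors₅*: the pronoun c-commands this R-expression → coindexation would violate Principle C on *the editors₅*.

{1, 2}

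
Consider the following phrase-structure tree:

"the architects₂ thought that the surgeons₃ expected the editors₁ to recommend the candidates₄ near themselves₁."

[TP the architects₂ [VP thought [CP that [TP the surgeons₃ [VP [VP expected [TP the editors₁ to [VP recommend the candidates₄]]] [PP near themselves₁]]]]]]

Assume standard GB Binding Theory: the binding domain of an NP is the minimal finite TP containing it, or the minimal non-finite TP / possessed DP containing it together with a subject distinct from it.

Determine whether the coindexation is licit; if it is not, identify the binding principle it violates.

Principle A

The two coindexed NPs are *the editors₁* and *themselves₁*.
*themselves₁* is an anaphor. Principle A requires it to be bound within its binding domain — the embedded TP, whose subject is the surgeons₃.
Within that domain it is c-commanded by *the surgeons₃*, which does not share its index.
*the editors₁* does not c-command the anaphor at all.
The anaphor is unbound in its domain → Principle A violation.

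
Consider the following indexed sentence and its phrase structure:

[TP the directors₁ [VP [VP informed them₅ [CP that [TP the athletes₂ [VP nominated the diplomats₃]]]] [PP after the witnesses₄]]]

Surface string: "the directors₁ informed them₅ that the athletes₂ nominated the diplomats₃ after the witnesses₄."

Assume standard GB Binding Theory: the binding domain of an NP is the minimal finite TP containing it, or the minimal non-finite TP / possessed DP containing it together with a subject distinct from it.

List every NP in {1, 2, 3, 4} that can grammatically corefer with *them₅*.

*them* is a pronoun, so Principle B applies: it must be free in its binding domain.
Binding domain of *them₅*: the matrix TP, whose subject is the directors₁.
*the directors₁* c-commands the pronoun within its binding domain → coindexation would violate Principle B.
*the athletes₂*: the pronoun c-commands this R-expression → coindexation would violate Principle C on *the athletes₂*.
*the diplomats₃*: the pronoun c-commands this R-expression → coindexation would violate Principle C on *the diplomats₃*.
*the witnesses₄* and the pronoun do not c-command one another → neither Principle B nor Principle C is at stake; coindexation permitted.

{4}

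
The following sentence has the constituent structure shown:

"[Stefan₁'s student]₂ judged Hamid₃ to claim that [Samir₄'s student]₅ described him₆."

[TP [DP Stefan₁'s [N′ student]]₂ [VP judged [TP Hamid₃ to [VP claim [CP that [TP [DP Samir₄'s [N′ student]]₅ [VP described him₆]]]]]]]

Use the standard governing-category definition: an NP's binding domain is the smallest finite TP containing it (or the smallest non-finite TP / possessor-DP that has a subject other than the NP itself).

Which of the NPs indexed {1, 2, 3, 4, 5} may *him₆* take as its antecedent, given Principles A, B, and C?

*him* is a pronoun, so Principle B applies: it must be free in its binding domain.
Binding domain of *him₆*: the embedded TP, whose subject is [Samir₄'s student]₅.
*Stefan₁* and the pronoun do not c-command one another → neither Principle B nor Principle C is at stake; coindexation permitted.
*[Stefan₁'s student]₂* c-commands the pronoun but from outside its binding domain, and is not c-commanded by it → coindexation permitted.
*Hamid₃* c-commands the pronoun but from outside its binding domain, and is not c-commanded by it → coindexation permitted.
*Samir₄* and the pronoun do not c-command one another → neither Principle B nor Principle C is at stake; coindexation permitted.
*[Samir₄'s student]₅* c-commands the pronoun within its binding domain → coindexation would violate Principle B.

{1, 2, 3, 4}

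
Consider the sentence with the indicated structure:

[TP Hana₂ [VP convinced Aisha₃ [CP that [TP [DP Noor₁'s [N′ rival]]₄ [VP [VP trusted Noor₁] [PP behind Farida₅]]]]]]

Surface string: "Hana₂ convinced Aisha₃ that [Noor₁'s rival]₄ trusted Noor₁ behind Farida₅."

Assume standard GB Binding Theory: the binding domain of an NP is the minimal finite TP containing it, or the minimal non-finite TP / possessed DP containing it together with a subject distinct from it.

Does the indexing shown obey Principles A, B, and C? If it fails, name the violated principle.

The two coindexed NPs are *Noor₁* and *Noor₁*.
*Noor₁* is an R-expression; no coindexed NP c-commands it, so Principle C holds.
*Noor₁* is an R-expression; *Noor₁* does not c-command it, and no other NP shares its index, so Principle C is satisfied.
All principles are respected.

grammatical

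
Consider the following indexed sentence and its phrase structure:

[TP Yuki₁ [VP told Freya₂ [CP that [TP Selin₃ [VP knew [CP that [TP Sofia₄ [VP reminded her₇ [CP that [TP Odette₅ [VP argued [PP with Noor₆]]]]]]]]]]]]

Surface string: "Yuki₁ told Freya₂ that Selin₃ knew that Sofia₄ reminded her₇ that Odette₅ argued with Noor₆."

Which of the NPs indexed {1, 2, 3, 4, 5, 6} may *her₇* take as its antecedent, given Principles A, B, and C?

*her* is a pronoun, so Principle B applies: it must be free in its binding domain.
Binding domain of *her₇*: the embedded TP, whose subject is Sofia₄.
*Yuki₁* c-commands the pronoun but from outside its binding domain, and is not c-commanded by it → coindexation permitted.
*Freya₂* c-commands the pronoun but from outside its binding domain, and is not c-commanded by it → coindexation permitted.
*Selin₃* c-commands the pronoun but from outside its binding domain, and is not c-commanded by it → coindexation permitted.
*Sofia₄* c-commands the pronoun within its binding domain → coindexation would violate Principle B.
*Odette₅*: the pronoun c-commands this R-expression → coindexation would violate Principle C on *Odette₅*.
*Noor₆*: the pronoun c-commands this R-expression → coindexation would violate Principle C on *Noor₆*.

{1, 2, 3}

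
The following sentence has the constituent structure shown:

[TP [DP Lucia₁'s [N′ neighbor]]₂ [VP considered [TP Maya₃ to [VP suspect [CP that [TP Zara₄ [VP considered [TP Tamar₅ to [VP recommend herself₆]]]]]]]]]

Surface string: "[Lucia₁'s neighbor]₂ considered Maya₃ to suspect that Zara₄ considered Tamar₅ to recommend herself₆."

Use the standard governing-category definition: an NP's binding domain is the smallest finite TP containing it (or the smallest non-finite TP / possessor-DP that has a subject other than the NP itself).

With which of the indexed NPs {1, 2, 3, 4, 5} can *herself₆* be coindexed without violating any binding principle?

{5}

*herself* is an anaphor, so Principle A applies: it must be bound in its binding domain.
Binding domain of *herself₆*: the embedded TP, whose subject is Tamar₅.
*Lucia₁* does not c-command the anaphor → cannot bind it.
*[Lucia₁'s neighbor]₂* c-commands the anaphor but is outside its binding domain → cannot satisfy Principle A.
*Maya₃* c-commands the anaphor but is outside its binding domain → cannot satisfy Principle A.
*Zara₄* c-commands the anaphor but is outside its binding domain → cannot satisfy Principle A.
*Tamar₅* c-commands the anaphor within its binding domain → licit binder.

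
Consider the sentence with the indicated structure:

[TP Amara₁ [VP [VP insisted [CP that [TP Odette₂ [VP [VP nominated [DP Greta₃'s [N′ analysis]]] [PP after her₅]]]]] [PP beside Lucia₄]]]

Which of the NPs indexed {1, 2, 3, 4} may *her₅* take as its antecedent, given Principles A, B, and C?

*her* is a pronoun, so Principle B applies: it must be free in its binding domain.
Binding domain of *her₅*: the embedded TP, whose subject is Odette₂.
*Amara₁* c-commands the pronoun but from outside its binding domain, and is not c-commanded by it → coindexation permitted.
*Odette₂* c-commands the pronoun within its binding domain → coindexation would violate Principle B.
*Greta₃* and the pronoun do not c-command one another → neither Principle B nor Principle C is at stake; coindexation permitted.
*Lucia₄* and the pronoun do not c-command one another → neither Principle B nor Principle C is at stake; coindexation permitted.

{1, 3, 4}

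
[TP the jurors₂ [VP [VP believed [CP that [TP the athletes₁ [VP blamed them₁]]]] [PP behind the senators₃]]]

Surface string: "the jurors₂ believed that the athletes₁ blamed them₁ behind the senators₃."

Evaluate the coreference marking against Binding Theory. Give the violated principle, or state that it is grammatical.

Principle B

The two coindexed NPs are *the athletes₁* and *them₁*.
*them₁* is a pronoun. Its binding domain is the embedded TP, whose subject is the athletes₁.
*the athletes₁* c-commands it within that domain and carries the same index.
The pronoun is locally bound → Principle B violation.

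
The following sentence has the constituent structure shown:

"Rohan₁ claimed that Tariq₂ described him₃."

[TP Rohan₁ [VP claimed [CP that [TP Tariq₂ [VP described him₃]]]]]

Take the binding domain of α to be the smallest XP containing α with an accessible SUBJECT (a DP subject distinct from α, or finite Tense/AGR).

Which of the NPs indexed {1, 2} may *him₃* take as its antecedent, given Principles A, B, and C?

*him* is a pronoun, so Principle B applies: it must be free in its binding domain.
Binding domain of *him₃*: the embedded TP, whose subject is Tariq₂.
*Rohan₁* c-commands the pronoun but from outside its binding domain, and is not c-commanded by it → coindexation permitted.
*Tariq₂* c-commands the pronoun within its binding domain → coindexation would violate Principle B.

{1}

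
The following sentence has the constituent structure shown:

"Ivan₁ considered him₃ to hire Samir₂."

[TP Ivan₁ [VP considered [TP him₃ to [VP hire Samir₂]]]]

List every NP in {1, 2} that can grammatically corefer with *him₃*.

*him* is a pronoun, so Principle B applies: it must be free in its binding domain.
Binding domain of *him₃*: the matrix TP, whose subject is Ivan₁.
*Ivan₁* c-commands the pronoun within its binding domain → coindexation would violate Principle B.
*Samir₂*: the pronoun c-commands this R-expression → coindexation would violate Principle C on *Samir₂*.

none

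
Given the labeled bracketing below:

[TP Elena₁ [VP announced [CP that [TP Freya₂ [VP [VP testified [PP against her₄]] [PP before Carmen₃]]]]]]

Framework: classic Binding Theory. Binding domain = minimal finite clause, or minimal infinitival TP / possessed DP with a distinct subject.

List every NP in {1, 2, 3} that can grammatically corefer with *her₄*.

*her* is a pronoun, so Principle B applies: it must be free in its binding domain.
Binding domain of *her₄*: the embedded TP, whose subject is Freya₂.
*Elena₁* c-commands the pronoun but from outside its binding domain, and is not c-commanded by it → coindexation permitted.
*Freya₂* c-commands the pronoun within its binding domain → coindexation would violate Principle B.
*Carmen₃* and the pronoun do not c-command one another → neither Principle B nor Principle C is at stake; coindexation permitted.

{1, 3}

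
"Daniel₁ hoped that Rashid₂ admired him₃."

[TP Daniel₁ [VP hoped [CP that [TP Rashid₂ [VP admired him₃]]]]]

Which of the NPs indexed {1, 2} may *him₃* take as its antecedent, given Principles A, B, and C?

{1}

*him* is a pronoun, so Principle B applies: it must be free in its binding domain.
Binding domain of *him₃*: the embedded TP, whose subject is Rashid₂.
*Daniel₁* c-commands the pronoun but from outside its binding domain, and is not c-commanded by it → coindexation permitted.
*Rashid₂* c-commands the pronoun within its binding domain → coindexation would violate Principle B.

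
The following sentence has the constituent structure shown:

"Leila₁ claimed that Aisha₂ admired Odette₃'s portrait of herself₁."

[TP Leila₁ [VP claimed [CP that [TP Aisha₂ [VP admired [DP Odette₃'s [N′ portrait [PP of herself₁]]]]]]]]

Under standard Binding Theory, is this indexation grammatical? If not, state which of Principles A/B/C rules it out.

The two coindexed NPs are *Leila₁* and *herself₁*.
*herself₁* is an anaphor. Principle A requires it to be bound within its binding domain — the possessed DP, whose subject is Odette₃.
Within that domain it is c-commanded by *Odette₃*, which does not share its index.
*Leila₁* does c-command the anaphor, but from outside its binding domain.
The anaphor is unbound in its domain → Principle A violation.

Principle A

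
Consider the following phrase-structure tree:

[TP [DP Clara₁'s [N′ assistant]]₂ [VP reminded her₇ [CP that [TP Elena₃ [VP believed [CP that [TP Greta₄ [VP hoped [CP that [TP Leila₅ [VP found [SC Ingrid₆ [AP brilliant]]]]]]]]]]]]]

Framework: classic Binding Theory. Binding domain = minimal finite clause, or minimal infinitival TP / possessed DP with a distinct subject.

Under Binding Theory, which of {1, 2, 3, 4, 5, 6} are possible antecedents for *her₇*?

*her* is a pronoun, so Principle B applies: it must be free in its binding domain.
Binding domain of *her₇*: the matrix TP, whose subject is [Clara₁'s assistant]₂.
*Clara₁* and the pronoun do not c-command one another → neither Principle B nor Principle C is at stake; coindexation permitted.
*[Clara₁'s assistant]₂* c-commands the pronoun within its binding domain → coindexation would violate Principle B.
*Elena₃*: the pronoun c-commands this R-expression → coindexation would violate Principle C on *Elena₃*.
*Greta₄*: the pronoun c-commands this R-expression → coindexation would violate Principle C on *Greta₄*.
*Leila₅*: the pronoun c-commands this R-expression → coindexation would violate Principle C on *Leila₅*.
*Ingrid₆*: the pronoun c-commands this R-expression → coindexation would violate Principle C on *Ingrid₆*.

{1}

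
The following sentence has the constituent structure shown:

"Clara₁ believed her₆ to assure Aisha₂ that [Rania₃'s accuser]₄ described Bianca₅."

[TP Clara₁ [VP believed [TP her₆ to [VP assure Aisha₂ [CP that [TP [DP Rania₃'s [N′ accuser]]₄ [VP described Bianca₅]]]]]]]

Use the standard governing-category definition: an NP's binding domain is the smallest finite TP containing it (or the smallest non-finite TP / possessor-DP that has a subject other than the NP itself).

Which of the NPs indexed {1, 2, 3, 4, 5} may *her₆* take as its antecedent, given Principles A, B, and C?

none

*her* is a pronoun, so Principle B applies: it must be free in its binding domain.
Binding domain of *her₆*: the matrix TP, whose subject is Clara₁.
*Clara₁* c-commands the pronoun within its binding domain → coindexation would violate Principle B.
*Aisha₂*: the pronoun c-commands this R-expression → coindexation would violate Principle C on *Aisha₂*.
*Rania₃*: the pronoun c-commands this R-expression → coindexation would violate Principle C on *Rania₃*.
*[Rania₃'s accuser]₄*: the pronoun c-commands this R-expression → coindexation would violate Principle C on *[Rania₃'s accuser]₄*.
*Bianca₅*: the pronoun c-commands this R-expression → coindexation would violate Principle C on *Bianca₅*.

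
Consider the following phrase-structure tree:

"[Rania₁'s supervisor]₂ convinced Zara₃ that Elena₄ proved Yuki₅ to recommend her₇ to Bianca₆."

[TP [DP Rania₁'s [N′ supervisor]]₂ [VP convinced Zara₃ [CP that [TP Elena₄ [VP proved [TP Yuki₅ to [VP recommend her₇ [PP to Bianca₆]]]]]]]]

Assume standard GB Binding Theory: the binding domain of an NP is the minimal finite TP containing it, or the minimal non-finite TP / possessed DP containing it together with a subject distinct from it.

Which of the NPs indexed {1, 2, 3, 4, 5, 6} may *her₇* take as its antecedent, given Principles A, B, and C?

*her* is a pronoun, so Principle B applies: it must be free in its binding domain.
Binding domain of *her₇*: the embedded TP, whose subject is Yuki₅.
*Rania₁* and the pronoun do not c-command one another → neither Principle B nor Principle C is at stake; coindexation permitted.
*[Rania₁'s supervisor]₂* c-commands the pronoun but from outside its binding domain, and is not c-commanded by it → coindexation permitted.
*Zara₃* c-commands the pronoun but from outside its binding domain, and is not c-commanded by it → coindexation permitted.
*Elena₄* c-commands the pronoun but from outside its binding domain, and is not c-commanded by it → coindexation permitted.
*Yuki₅* c-commands the pronoun within its binding domain → coindexation would violate Principle B.
*Bianca₆*: the pronoun c-commands this R-expression → coindexation would violate Principle C on *Bianca₆*.

{1, 2, 3, 4}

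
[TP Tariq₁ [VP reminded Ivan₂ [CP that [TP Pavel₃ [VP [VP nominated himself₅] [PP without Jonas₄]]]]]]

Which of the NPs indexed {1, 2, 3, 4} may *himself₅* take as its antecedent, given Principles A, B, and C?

*himself* is an anaphor, so Principle A applies: it must be bound in its binding domain.
Binding domain of *himself₅*: the embedded TP, whose subject is Pavel₃.
*Tariq₁* c-commands the anaphor but is outside its binding domain → cannot satisfy Principle A.
*Ivan₂* c-commands the anaphor but is outside its binding domain → cannot satisfy Principle A.
*Pavel₃* c-commands the anaphor within its binding domain → licit binder.
*Jonas₄* does not c-command the anaphor → cannot bind it.

{3}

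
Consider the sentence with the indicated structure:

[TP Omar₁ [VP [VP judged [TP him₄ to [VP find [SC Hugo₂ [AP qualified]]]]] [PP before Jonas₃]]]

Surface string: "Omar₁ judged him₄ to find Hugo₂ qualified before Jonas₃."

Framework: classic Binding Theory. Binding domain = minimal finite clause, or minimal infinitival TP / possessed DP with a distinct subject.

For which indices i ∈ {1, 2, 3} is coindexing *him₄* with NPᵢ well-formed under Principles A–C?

*him* is a pronoun, so Principle B applies: it must be free in its binding domain.
Binding domain of *him₄*: the matrix TP, whose subject is Omar₁.
*Omar₁* c-commands the pronoun within its binding domain → coindexation would violate Principle B.
*Hugo₂*: the pronoun c-commands this R-expression → coindexation would violate Principle C on *Hugo₂*.
*Jonas₃* and the pronoun do not c-command one another → neither Principle B nor Principle C is at stake; coindexation permitted.

{3}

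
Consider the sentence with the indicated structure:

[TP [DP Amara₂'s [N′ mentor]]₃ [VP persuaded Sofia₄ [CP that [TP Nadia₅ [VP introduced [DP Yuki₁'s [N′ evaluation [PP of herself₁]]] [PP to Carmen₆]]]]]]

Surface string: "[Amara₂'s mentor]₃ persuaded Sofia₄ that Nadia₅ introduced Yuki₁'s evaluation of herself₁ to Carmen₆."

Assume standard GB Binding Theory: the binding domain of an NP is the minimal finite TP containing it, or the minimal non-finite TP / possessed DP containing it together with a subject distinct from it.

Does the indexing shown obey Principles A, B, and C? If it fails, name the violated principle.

The two coindexed NPs are *Yuki₁* and *herself₁*.
*herself₁* is an anaphor; its binding domain is the possessed DP, whose subject is Yuki₁. *Yuki₁* c-commands it within that domain and shares its index, so Principle A is satisfied.
*Yuki₁* is an R-expression; *herself₁* does not c-command it, and no other NP shares its index, so Principle C is satisfied.
All principles are respected.

grammatical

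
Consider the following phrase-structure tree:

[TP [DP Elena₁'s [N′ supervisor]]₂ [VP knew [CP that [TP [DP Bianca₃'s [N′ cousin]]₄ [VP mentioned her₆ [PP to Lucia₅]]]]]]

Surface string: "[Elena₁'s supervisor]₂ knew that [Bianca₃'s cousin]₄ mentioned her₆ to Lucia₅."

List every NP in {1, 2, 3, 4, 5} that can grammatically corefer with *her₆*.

{1, 2, 3}

*her* is a pronoun, so Principle B applies: it must be free in its binding domain.
Binding domain of *her₆*: the embedded TP, whose subject is [Bianca₃'s cousin]₄.
*Elena₁* and the pronoun do not c-command one another → neither Principle B nor Principle C is at stake; coindexation permitted.
*[Elena₁'s supervisor]₂* c-commands the pronoun but from outside its binding domain, and is not c-commanded by it → coindexation permitted.
*Bianca₃* and the pronoun do not c-command one another → neither Principle B nor Principle C is at stake; coindexation permitted.
*[Bianca₃'s cousin]₄* c-commands the pronoun within its binding domain → coindexation would violate Principle B.
*Lucia₅*: the pronoun c-commands this R-expression → coindexation would violate Principle C on *Lucia₅*.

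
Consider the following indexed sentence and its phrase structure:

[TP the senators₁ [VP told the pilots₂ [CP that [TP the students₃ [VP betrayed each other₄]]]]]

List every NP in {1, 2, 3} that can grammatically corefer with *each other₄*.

*each other* is an anaphor, so Principle A applies: it must be bound in its binding domain.
Binding domain of *each other₄*: the embedded TP, whose subject is the students₃.
*the senators₁* c-commands the anaphor but is outside its binding domain → cannot satisfy Principle A.
*the pilots₂* c-commands the anaphor but is outside its binding domain → cannot satisfy Principle A.
*the students₃* c-commands the anaphor within its binding domain → licit binder.

{3}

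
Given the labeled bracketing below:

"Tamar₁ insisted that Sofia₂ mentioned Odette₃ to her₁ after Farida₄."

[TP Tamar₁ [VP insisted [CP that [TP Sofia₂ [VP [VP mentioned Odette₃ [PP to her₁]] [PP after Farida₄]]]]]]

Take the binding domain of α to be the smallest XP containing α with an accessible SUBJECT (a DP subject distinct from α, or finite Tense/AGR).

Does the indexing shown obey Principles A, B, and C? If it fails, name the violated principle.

grammatical

The two coindexed NPs are *Tamar₁* and *her₁*.
*her₁* is a pronoun; its binding domain is the embedded TP, whose subject is Sofia₂. Within that domain it is c-commanded only by *Sofia₂*, *Odette₃*, which carry a different index — the pronoun is free locally, so Principle B holds.
*Tamar₁* is an R-expression; *her₁* does not c-command it, and no other NP shares its index, so Principle C is satisfied.
All principles are respected.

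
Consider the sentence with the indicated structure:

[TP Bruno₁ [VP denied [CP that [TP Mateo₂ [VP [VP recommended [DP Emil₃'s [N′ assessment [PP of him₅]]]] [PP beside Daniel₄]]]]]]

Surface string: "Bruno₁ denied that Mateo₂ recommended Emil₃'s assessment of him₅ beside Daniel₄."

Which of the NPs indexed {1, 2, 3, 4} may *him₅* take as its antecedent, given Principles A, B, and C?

*him* is a pronoun, so Principle B applies: it must be free in its binding domain.
Binding domain of *him₅*: the possessed DP, whose subject is Emil₃.
*Bruno₁* c-commands the pronoun but from outside its binding domain, and is not c-commanded by it → coindexation permitted.
*Mateo₂* c-commands the pronoun but from outside its binding domain, and is not c-commanded by it → coindexation permitted.
*Emil₃* c-commands the pronoun within its binding domain → coindexation would violate Principle B.
*Daniel₄* and the pronoun do not c-command one another → neither Principle B nor Principle C is at stake; coindexation permitted.

{1, 2, 4}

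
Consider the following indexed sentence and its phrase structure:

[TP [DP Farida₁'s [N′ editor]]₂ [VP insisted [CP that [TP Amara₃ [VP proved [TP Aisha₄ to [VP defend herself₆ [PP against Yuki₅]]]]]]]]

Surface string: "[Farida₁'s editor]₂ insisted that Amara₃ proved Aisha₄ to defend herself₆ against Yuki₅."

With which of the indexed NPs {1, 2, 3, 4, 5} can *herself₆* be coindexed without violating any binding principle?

*herself* is an anaphor, so Principle A applies: it must be bound in its binding domain.
Binding domain of *herself₆*: the embedded TP, whose subject is Aisha₄.
*Farida₁* does not c-command the anaphor → cannot bind it.
*[Farida₁'s editor]₂* c-commands the anaphor but is outside its binding domain → cannot satisfy Principle A.
*Amara₃* c-commands the anaphor but is outside its binding domain → cannot satisfy Principle A.
*Aisha₄* c-commands the anaphor within its binding domain → licit binder.
*Yuki₅* does not c-command the anaphor → cannot bind it.

{4}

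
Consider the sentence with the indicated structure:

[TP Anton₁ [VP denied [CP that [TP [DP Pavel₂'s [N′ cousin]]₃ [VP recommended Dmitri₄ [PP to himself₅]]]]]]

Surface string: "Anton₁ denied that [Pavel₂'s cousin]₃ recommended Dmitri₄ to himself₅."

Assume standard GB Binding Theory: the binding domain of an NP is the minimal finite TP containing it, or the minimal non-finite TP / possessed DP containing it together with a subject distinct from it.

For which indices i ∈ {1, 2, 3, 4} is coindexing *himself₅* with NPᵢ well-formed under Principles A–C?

{3, 4}

*himself* is an anaphor, so Principle A applies: it must be bound in its binding domain.
Binding domain of *himself₅*: the embedded TP, whose subject is [Pavel₂'s cousin]₃.
*Anton₁* c-commands the anaphor but is outside its binding domain → cannot satisfy Principle A.
*Pavel₂* does not c-command the anaphor → cannot bind it.
*[Pavel₂'s cousin]₃* c-commands the anaphor within its binding domain → licit binder.
*Dmitri₄* c-commands the anaphor within its binding domain → licit binder.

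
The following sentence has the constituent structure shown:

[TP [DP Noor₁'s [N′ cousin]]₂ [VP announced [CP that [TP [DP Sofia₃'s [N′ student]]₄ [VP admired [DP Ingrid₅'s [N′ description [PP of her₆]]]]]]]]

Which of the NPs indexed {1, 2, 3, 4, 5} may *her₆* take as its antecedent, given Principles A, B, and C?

{1, 2, 3, 4}

*her* is a pronoun, so Principle B applies: it must be free in its binding domain.
Binding domain of *her₆*: the possessed DP, whose subject is Ingrid₅.
*Noor₁* and the pronoun do not c-command one another → neither Principle B nor Principle C is at stake; coindexation permitted.
*[Noor₁'s cousin]₂* c-commands the pronoun but from outside its binding domain, and is not c-commanded by it → coindexation permitted.
*Sofia₃* and the pronoun do not c-command one another → neither Principle B nor Principle C is at stake; coindexation permitted.
*[Sofia₃'s student]₄* c-commands the pronoun but from outside its binding domain, and is not c-commanded by it → coindexation permitted.
*Ingrid₅* c-commands the pronoun within its binding domain → coindexation would violate Principle B.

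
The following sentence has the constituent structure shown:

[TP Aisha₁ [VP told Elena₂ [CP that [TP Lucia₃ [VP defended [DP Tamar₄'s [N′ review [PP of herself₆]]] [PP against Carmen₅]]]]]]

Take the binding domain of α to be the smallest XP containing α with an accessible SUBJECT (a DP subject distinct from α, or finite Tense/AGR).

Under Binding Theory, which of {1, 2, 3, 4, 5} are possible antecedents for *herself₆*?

{4}

*herself* is an anaphor, so Principle A applies: it must be bound in its binding domain.
Binding domain of *herself₆*: the possessed DP, whose subject is Tamar₄.
*Aisha₁* c-commands the anaphor but is outside its binding domain → cannot satisfy Principle A.
*Elena₂* c-commands the anaphor but is outside its binding domain → cannot satisfy Principle A.
*Lucia₃* c-commands the anaphor but is outside its binding domain → cannot satisfy Principle A.
*Tamar₄* c-commands the anaphor within its binding domain → licit binder.
*Carmen₅* does not c-command the anaphor → cannot bind it.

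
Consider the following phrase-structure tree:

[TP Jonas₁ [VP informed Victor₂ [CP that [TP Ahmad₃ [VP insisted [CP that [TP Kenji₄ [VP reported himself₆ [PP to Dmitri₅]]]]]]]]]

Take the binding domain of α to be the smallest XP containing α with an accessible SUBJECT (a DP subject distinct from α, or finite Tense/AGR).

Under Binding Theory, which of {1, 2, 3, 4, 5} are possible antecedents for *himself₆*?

{4}

*himself* is an anaphor, so Principle A applies: it must be bound in its binding domain.
Binding domain of *himself₆*: the embedded TP, whose subject is Kenji₄.
*Jonas₁* c-commands the anaphor but is outside its binding domain → cannot satisfy Principle A.
*Victor₂* c-commands the anaphor but is outside its binding domain → cannot satisfy Principle A.
*Ahmad₃* c-commands the anaphor but is outside its binding domain → cannot satisfy Principle A.
*Kenji₄* c-commands the anaphor within its binding domain → licit binder.
*Dmitri₅* does not c-command the anaphor → cannot bind it.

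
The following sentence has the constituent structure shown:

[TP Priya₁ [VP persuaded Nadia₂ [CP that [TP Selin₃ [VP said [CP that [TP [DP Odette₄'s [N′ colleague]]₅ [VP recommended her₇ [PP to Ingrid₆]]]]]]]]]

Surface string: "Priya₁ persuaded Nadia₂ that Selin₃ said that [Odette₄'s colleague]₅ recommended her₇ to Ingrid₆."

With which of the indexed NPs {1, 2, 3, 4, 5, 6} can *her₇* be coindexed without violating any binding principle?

{1, 2, 3, 4}

*her* is a pronoun, so Principle B applies: it must be free in its binding domain.
Binding domain of *her₇*: the embedded TP, whose subject is [Odette₄'s colleague]₅.
*Priya₁* c-commands the pronoun but from outside its binding domain, and is not c-commanded by it → coindexation permitted.
*Nadia₂* c-commands the pronoun but from outside its binding domain, and is not c-commanded by it → coindexation permitted.
*Selin₃* c-commands the pronoun but from outside its binding domain, and is not c-commanded by it → coindexation permitted.
*Odette₄* and the pronoun do not c-command one another → neither Principle B nor Principle C is at stake; coindexation permitted.
*[Odette₄'s colleague]₅* c-commands the pronoun within its binding domain → coindexation would violate Principle B.
*Ingrid₆*: the pronoun c-commands this R-expression → coindexation would violate Principle C on *Ingrid₆*.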